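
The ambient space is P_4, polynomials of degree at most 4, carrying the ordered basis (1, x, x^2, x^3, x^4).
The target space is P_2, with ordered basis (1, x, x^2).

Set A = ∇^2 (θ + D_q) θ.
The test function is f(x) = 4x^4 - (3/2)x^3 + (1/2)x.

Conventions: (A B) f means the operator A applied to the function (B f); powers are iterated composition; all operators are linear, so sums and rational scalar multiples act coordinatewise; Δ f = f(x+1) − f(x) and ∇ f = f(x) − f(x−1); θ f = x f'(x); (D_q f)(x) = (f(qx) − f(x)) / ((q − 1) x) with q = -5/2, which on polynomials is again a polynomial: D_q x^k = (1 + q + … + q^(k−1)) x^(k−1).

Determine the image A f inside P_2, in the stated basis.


θ f = 16x^4 - (9/2)x^3 + (1/2)x
θ θ f = 64x^4 - (27/2)x^3 + (1/2)x
D_q θ f = -174x^3 - (171/8)x^2 + 1/2
(θ + D_q) θ f = 64x^4 - (375/2)x^3 - (171/8)x^2 + (1/2)x + 1/2
∇ (θ + D_q) θ f = 256x^3 - (1893/2)x^2 + (3103/4)x - 1837/8
∇ ∇ (θ + D_q) θ f = 768x^2 - 2661x + 7913/4

the image equals g(x) = 768x^2 - 2661x + 7913/4


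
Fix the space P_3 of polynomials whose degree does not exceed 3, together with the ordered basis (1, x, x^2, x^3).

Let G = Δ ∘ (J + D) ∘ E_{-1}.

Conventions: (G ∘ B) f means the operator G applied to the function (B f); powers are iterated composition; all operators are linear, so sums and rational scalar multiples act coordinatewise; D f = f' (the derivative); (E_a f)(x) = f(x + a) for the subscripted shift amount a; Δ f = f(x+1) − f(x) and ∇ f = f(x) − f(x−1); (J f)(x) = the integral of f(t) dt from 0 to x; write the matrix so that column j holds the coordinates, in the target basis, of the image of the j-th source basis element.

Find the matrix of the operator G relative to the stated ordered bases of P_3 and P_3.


the matrix is [[1, -1/2, 7/3, -13/4]; [0, 1, -1, 7]; [0, 0, 1, -3/2]; [0, 0, 0, 1]] (rows listed top to bottom)

image of 1: 1
image of x: x - 1/2
image of x^2: x^2 - x + 7/3
image of x^3: x^3 - (3/2)x^2 + 7x - 13/4
each image's coordinates form column j of the matrix


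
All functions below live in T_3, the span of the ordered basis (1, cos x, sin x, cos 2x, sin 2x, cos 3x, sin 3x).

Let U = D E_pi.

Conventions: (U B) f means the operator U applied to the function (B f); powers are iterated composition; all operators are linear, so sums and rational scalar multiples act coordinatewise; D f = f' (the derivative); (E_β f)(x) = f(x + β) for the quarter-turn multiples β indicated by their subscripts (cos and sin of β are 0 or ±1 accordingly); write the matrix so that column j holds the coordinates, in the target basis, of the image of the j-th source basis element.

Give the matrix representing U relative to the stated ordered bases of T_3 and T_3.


the matrix is [[0, 0, 0, 0, 0, 0, 0]; [0, 0, -1, 0, 0, 0, 0]; [0, 1, 0, 0, 0, 0, 0]; [0, 0, 0, 0, 2, 0, 0]; [0, 0, 0, -2, 0, 0, 0]; [0, 0, 0, 0, 0, 0, -3]; [0, 0, 0, 0, 0, 3, 0]] (rows listed top to bottom)

image of 1: 0
image of cos x: sin x
image of sin x: -cos x
image of cos 2x: -2sin 2x
image of sin 2x: 2cos 2x
image of cos 3x: 3sin 3x
image of sin 3x: -3cos 3x
each image's coordinates form column j of the matrix


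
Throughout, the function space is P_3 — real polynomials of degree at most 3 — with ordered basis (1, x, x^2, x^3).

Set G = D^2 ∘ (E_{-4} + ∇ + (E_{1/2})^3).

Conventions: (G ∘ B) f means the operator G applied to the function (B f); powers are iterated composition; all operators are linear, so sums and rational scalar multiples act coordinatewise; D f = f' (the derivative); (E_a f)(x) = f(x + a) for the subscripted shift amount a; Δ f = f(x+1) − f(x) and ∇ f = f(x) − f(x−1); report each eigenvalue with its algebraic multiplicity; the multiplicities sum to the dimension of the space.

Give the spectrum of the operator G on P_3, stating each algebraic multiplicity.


image of 1: 0
image of x: 0
image of x^2: 4
image of x^3: 12x - 9
the matrix is upper triangular; its diagonal is (0, 0, 0, 0)
for a triangular matrix the eigenvalues are the diagonal entries, with algebraic multiplicity their repetition count

λ = 0 (multiplicity 4)


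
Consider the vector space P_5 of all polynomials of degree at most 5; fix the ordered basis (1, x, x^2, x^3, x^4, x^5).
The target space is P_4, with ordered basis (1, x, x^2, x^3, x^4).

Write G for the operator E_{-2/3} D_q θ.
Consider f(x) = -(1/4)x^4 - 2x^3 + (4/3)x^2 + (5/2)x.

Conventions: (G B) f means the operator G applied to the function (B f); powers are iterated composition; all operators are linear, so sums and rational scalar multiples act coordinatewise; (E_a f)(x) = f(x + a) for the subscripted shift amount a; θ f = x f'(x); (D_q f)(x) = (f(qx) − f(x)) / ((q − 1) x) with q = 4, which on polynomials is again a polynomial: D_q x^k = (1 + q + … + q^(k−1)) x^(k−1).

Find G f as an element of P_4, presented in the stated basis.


the image equals g(x) = -85x^3 + 44x^2 + 68x - 2009/54

θ f = -x^4 - 6x^3 + (8/3)x^2 + (5/2)x
D_q θ f = -85x^3 - 126x^2 + (40/3)x + 5/2
E_{-2/3} D_q θ f = -85x^3 + 44x^2 + 68x - 2009/54


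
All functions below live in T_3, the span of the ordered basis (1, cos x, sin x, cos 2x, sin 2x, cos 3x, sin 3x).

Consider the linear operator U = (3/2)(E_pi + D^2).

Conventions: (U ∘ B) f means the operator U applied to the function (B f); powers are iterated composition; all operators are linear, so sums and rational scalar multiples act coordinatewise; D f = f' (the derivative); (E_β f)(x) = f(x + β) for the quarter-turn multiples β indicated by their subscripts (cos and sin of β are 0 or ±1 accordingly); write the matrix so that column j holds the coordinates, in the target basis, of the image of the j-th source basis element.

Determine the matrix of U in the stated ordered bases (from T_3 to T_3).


image of 1: 3/2
image of cos x: -3cos x
image of sin x: -3sin x
image of cos 2x: -(9/2)cos 2x
image of sin 2x: -(9/2)sin 2x
image of cos 3x: -15cos 3x
image of sin 3x: -15sin 3x
each image's coordinates form column j of the matrix

the matrix is [[3/2, 0, 0, 0, 0, 0, 0]; [0, -3, 0, 0, 0, 0, 0]; [0, 0, -3, 0, 0, 0, 0]; [0, 0, 0, -9/2, 0, 0, 0]; [0, 0, 0, 0, -9/2, 0, 0]; [0, 0, 0, 0, 0, -15, 0]; [0, 0, 0, 0, 0, 0, -15]] (rows listed top to bottom)


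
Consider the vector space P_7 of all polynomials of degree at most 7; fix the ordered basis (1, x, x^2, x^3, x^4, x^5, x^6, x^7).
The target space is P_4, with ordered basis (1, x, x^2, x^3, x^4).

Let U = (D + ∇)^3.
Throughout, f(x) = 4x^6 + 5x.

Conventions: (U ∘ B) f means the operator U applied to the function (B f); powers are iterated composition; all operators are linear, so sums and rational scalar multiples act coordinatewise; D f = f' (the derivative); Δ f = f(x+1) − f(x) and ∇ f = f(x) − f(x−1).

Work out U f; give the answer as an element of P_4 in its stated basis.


D f = 24x^5 + 5
∇ f = 24x^5 - 60x^4 + 80x^3 - 60x^2 + 24x + 1
(D + ∇) f = 48x^5 - 60x^4 + 80x^3 - 60x^2 + 24x + 6
D (D + ∇) f = 240x^4 - 240x^3 + 240x^2 - 120x + 24
∇ (D + ∇) f = 240x^4 - 720x^3 + 1080x^2 - 840x + 272
(D + ∇) (D + ∇) f = 480x^4 - 960x^3 + 1320x^2 - 960x + 296
D (D + ∇) (D + ∇) f = 1920x^3 - 2880x^2 + 2640x - 960
∇ (D + ∇) (D + ∇) f = 1920x^3 - 5760x^2 + 7440x - 3720
(D + ∇) (D + ∇) (D + ∇) f = 3840x^3 - 8640x^2 + 10080x - 4680

the image equals g(x) = 3840x^3 - 8640x^2 + 10080x - 4680


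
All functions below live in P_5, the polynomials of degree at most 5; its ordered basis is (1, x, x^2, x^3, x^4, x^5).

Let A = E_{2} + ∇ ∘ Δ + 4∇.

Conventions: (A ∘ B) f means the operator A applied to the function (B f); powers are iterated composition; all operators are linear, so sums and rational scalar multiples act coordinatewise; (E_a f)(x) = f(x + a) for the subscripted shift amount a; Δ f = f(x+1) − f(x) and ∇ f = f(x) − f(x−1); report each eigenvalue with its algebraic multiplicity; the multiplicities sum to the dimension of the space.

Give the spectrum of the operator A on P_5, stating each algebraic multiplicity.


λ = 1 (multiplicity 6)

image of 1: 1
image of x: x + 6
image of x^2: x^2 + 12x + 2
image of x^3: x^3 + 18x^2 + 6x + 12
image of x^4: x^4 + 24x^3 + 12x^2 + 48x + 14
image of x^5: x^5 + 30x^4 + 20x^3 + 120x^2 + 70x + 36
the matrix is upper triangular; its diagonal is (1, 1, 1, 1, 1, 1)
for a triangular matrix the eigenvalues are the diagonal entries, with algebraic multiplicity their repetition count


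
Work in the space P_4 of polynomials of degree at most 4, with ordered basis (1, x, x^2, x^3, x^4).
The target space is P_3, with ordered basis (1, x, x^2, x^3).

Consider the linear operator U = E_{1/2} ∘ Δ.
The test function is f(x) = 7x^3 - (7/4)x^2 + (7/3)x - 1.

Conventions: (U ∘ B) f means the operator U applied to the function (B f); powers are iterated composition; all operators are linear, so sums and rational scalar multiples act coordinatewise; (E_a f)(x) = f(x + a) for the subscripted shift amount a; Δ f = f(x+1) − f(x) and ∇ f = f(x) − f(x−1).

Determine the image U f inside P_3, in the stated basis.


g(x) = 21x^2 + (77/2)x + 259/12

Δ f = 21x^2 + (35/2)x + 91/12
E_{1/2} Δ f = 21x^2 + (77/2)x + 259/12


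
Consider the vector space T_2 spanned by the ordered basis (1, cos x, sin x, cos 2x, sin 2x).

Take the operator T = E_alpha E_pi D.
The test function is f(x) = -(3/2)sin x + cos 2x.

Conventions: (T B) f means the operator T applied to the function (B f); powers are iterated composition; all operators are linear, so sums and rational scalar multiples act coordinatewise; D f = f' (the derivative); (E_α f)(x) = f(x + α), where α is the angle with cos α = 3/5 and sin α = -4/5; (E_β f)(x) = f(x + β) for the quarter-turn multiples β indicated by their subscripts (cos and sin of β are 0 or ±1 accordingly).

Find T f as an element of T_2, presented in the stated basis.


the image equals g(x) = (9/10)cos x + (6/5)sin x + (48/25)cos 2x + (14/25)sin 2x

D f = -(3/2)cos x - 2sin 2x
E_pi D f = (3/2)cos x - 2sin 2x
E_alpha E_pi D f = (9/10)cos x + (6/5)sin x + (48/25)cos 2x + (14/25)sin 2x


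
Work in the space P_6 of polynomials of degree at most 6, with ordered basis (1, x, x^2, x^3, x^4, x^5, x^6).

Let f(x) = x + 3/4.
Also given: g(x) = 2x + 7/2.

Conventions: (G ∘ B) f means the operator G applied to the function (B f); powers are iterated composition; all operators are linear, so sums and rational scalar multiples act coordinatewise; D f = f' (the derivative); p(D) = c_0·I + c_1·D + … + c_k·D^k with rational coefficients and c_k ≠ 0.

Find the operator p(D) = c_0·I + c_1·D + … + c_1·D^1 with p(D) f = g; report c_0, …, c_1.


c_0 = 2, c_1 = 2

D^0 f = x + 3/4
D^1 f = 1
matching coefficients of g against c_0 f + c_1 Df + … from the top degree down determines the c_i
solution: c_0 = 2, c_1 = 2


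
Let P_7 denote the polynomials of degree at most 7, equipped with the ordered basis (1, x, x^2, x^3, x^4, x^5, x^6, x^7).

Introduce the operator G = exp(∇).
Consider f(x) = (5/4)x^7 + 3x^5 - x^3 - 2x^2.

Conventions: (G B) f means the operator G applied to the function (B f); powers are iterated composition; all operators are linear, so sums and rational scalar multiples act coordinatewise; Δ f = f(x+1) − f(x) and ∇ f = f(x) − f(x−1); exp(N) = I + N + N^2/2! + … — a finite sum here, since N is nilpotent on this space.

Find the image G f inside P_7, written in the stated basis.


the image equals g(x) = (5/4)x^7 + (35/4)x^6 + 3x^5 - (115/4)x^4 + (171/4)x^3 + (35/2)x^2 - (271/4)x + 73/4

order-1 term: (35/4)x^6 - (105/4)x^5 + (235/4)x^4 - (295/4)x^3 + (213/4)x^2 - (99/4)x + 21/4
order-2 term: (105/4)x^5 - (525/4)x^4 + (1345/4)x^3 - (1935/4)x^2 + (1493/4)x - 491/4
order-3 term: (175/4)x^4 - (525/2)x^3 + (2745/4)x^2 - (1755/2)x + 1801/4
order-4 term: (175/4)x^3 - (525/2)x^2 + (2335/4)x - 935/2
order-5 term: (105/4)x^2 - (525/4)x + 178
order-6 term: (35/4)x - 105/4
order-7 term: 5/4
the series for exp(∇) f terminates at order 7
exp(∇) f = (5/4)x^7 + (35/4)x^6 + 3x^5 - (115/4)x^4 + (171/4)x^3 + (35/2)x^2 - (271/4)x + 73/4


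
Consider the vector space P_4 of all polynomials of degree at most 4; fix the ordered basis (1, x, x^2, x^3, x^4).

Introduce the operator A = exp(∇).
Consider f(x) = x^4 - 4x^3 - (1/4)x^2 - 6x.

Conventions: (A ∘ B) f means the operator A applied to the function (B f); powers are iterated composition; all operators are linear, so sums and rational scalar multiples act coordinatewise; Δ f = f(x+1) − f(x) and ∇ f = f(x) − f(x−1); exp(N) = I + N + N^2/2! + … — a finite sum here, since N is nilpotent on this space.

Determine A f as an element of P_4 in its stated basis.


the result is g(x) = x^4 - (49/4)x^2 - (21/2)x - 1

order-1 term: 4x^3 - 18x^2 + (31/2)x - 43/4
order-2 term: 6x^2 - 24x + 75/4
order-3 term: 4x - 10
order-4 term: 1
the series for exp(∇) f terminates at order 4
exp(∇) f = x^4 - (49/4)x^2 - (21/2)x - 1


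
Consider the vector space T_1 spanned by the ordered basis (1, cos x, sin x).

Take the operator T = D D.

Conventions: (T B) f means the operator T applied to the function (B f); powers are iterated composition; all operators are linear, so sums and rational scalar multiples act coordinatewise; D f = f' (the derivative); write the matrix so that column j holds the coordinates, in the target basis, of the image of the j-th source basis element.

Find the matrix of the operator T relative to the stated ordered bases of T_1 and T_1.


the matrix is [[0, 0, 0]; [0, -1, 0]; [0, 0, -1]] (rows listed top to bottom)

image of 1: 0
image of cos x: -cos x
image of sin x: -sin x
each image's coordinates form column j of the matrix


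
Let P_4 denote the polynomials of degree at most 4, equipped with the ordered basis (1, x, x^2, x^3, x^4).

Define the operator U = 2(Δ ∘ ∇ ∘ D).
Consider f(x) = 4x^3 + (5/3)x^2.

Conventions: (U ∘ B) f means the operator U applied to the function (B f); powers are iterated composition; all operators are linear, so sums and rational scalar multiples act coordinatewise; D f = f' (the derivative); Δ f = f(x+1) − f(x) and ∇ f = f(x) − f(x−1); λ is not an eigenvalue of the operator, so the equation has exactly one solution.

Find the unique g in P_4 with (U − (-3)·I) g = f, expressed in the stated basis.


write g with unknown coordinates in the stated basis and equate coefficients in (U − (-3)·I) g = f
solving from the highest basis element down gives g = (4/3)x^3 + (5/9)x^2 - 16/3
check: U g = 16
so U g − (-3)·g = 4x^3 + (5/3)x^2 = f ✓

the result is g(x) = (4/3)x^3 + (5/9)x^2 - 16/3


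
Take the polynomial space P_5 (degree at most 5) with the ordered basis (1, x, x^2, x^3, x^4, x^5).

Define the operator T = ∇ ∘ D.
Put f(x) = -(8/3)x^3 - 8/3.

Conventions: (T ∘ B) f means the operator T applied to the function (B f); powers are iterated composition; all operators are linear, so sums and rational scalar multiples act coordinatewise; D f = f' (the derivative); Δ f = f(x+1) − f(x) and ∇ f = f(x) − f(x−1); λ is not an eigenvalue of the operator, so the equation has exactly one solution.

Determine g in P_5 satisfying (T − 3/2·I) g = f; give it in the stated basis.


g(x) = (16/9)x^3 + (64/9)x - 16/9

write g with unknown coordinates in the stated basis and equate coefficients in (T − 3/2·I) g = f
solving from the highest basis element down gives g = (16/9)x^3 + (64/9)x - 16/9
check: T g = (32/3)x - 16/3
so T g − 3/2·g = -(8/3)x^3 - 8/3 = f ✓


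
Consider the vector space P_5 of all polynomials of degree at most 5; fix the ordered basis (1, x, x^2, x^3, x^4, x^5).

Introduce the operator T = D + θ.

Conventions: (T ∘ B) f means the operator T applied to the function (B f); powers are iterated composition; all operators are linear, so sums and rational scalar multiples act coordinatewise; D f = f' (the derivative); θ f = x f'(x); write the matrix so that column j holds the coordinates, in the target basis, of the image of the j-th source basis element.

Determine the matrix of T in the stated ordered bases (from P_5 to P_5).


image of 1: 0
image of x: x + 1
image of x^2: 2x^2 + 2x
image of x^3: 3x^3 + 3x^2
image of x^4: 4x^4 + 4x^3
image of x^5: 5x^5 + 5x^4
each image's coordinates form column j of the matrix

the matrix is [[0, 1, 0, 0, 0, 0]; [0, 1, 2, 0, 0, 0]; [0, 0, 2, 3, 0, 0]; [0, 0, 0, 3, 4, 0]; [0, 0, 0, 0, 4, 5]; [0, 0, 0, 0, 0, 5]] (rows listed top to bottom)


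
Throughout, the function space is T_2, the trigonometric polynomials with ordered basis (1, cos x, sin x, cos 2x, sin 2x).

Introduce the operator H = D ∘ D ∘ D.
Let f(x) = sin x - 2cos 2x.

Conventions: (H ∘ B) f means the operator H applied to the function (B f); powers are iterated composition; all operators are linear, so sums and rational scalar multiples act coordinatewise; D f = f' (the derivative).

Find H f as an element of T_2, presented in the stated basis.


D f = cos x + 4sin 2x
D D f = -sin x + 8cos 2x
D D D f = -cos x - 16sin 2x

g(x) = -cos x - 16sin 2x


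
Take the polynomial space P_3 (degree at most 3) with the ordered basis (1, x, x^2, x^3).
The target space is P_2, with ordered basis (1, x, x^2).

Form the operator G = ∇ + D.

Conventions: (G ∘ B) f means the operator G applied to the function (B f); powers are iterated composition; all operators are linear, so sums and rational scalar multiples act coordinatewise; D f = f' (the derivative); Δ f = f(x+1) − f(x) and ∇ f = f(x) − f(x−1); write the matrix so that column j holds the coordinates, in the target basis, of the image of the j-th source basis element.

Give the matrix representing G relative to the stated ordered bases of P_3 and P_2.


the matrix is [[0, 2, -1, 1]; [0, 0, 4, -3]; [0, 0, 0, 6]] (rows listed top to bottom)

image of 1: 0
image of x: 2
image of x^2: 4x - 1
image of x^3: 6x^2 - 3x + 1
each image's coordinates form column j of the matrix


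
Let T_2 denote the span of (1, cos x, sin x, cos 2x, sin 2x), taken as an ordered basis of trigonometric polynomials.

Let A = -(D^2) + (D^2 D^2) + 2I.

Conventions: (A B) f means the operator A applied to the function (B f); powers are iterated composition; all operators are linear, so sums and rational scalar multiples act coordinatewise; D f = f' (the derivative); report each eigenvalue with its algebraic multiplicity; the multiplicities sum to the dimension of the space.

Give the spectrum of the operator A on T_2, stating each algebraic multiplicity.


λ = 2 (multiplicity 1), λ = 4 (multiplicity 2), λ = 22 (multiplicity 2)

image of 1: 2
image of cos x: 4cos x
image of sin x: 4sin x
image of cos 2x: 22cos 2x
image of sin 2x: 22sin 2x
the matrix is diagonal; its diagonal is (2, 4, 4, 22, 22)
for a triangular matrix the eigenvalues are the diagonal entries, with algebraic multiplicity their repetition count


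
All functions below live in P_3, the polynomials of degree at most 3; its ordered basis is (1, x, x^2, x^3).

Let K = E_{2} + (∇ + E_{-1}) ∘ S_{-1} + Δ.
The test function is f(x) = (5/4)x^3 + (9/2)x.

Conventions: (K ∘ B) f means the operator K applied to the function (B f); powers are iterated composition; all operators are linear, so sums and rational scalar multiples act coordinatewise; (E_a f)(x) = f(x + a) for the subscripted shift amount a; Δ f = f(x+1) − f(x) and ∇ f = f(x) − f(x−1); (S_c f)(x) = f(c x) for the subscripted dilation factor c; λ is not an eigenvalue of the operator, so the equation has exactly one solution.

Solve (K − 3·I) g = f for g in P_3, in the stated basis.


the image equals g(x) = -(5/12)x^3 - (15/4)x^2 - (133/12)x - 223/4

write g with unknown coordinates in the stated basis and equate coefficients in (K − 3·I) g = f
solving from the highest basis element down gives g = -(5/12)x^3 - (15/4)x^2 - (133/12)x - 223/4
check: K g = -(45/4)x^2 - (115/4)x - 669/4
so K g − 3·g = (5/4)x^3 + (9/2)x = f ✓


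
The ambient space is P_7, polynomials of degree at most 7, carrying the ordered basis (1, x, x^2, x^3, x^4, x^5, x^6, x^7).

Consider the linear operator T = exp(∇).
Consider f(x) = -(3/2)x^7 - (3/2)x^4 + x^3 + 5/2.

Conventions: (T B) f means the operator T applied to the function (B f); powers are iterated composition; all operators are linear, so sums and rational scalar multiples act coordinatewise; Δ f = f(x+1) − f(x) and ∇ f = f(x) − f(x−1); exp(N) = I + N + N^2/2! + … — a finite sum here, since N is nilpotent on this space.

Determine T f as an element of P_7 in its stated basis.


g(x) = -(3/2)x^7 - (21/2)x^6 + 51x^4 - (115/2)x^3 - 60x^2 + (201/2)x - 27/2

order-1 term: -(21/2)x^6 + (63/2)x^5 - (105/2)x^4 + (93/2)x^3 - (39/2)x^2 + (3/2)x + 1
order-2 term: -(63/2)x^5 + (315/2)x^4 - (735/2)x^3 + (927/2)x^2 - (609/2)x + 81
order-3 term: -(105/2)x^4 + 315x^3 - (1575/2)x^2 + 939x - 883/2
order-4 term: -(105/2)x^3 + 315x^2 - (1365/2)x + 1047/2
order-5 term: -(63/2)x^2 + (315/2)x - 210
order-6 term: -(21/2)x + 63/2
order-7 term: -3/2
the series for exp(∇) f terminates at order 7
exp(∇) f = -(3/2)x^7 - (21/2)x^6 + 51x^4 - (115/2)x^3 - 60x^2 + (201/2)x - 27/2


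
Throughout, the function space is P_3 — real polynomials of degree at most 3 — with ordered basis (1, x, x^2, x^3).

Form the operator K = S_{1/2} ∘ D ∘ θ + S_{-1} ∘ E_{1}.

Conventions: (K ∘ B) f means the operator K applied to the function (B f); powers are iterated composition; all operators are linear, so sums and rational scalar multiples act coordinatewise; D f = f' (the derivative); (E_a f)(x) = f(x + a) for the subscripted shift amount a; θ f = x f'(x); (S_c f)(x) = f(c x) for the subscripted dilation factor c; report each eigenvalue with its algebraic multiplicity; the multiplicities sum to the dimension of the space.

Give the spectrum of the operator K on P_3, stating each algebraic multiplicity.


image of 1: 1
image of x: -x + 2
image of x^2: x^2 + 1
image of x^3: -x^3 + (21/4)x^2 - 3x + 1
the matrix is upper triangular; its diagonal is (1, -1, 1, -1)
for a triangular matrix the eigenvalues are the diagonal entries, with algebraic multiplicity their repetition count

λ = -1 (multiplicity 2), λ = 1 (multiplicity 2)


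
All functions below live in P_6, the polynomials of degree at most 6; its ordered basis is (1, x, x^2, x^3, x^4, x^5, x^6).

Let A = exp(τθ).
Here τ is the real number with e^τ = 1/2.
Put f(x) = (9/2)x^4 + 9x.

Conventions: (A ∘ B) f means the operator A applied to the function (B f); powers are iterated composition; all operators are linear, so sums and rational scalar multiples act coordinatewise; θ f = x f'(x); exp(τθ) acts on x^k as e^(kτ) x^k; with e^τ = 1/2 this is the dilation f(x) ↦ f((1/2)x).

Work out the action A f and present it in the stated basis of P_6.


g(x) = (9/32)x^4 + (9/2)x

exp(τθ) x^k = e^(kτ) x^k; with e^τ = 1/2 this sends x^k to (1/2)^k x^k
x ↦ 1/2 x
x^4 ↦ 1/16 x^4
applying this coordinatewise to f: exp(τθ) f = (9/32)x^4 + (9/2)x


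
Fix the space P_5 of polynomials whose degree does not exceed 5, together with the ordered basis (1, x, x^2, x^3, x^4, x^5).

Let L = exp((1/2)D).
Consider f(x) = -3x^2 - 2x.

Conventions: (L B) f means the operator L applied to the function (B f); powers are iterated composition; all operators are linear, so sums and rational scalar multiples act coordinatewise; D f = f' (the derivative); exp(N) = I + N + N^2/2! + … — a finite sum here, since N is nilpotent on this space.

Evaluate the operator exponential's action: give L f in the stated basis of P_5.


g(x) = -3x^2 - 5x - 7/4

order-1 term: -3x - 1
order-2 term: -3/4
the series for exp((1/2)D) f terminates at order 2
exp((1/2)D) f = -3x^2 - 5x - 7/4


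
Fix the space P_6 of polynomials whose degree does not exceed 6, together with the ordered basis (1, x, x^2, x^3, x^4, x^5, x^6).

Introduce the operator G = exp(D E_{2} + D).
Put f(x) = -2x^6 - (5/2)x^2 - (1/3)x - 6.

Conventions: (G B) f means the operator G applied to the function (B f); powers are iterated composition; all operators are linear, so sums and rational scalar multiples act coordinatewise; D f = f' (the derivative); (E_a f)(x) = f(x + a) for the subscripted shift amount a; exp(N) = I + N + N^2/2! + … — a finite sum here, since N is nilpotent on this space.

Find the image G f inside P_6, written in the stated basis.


the result is g(x) = -2x^6 - 24x^5 - 240x^4 - 1760x^3 - (17285/2)x^2 - (78943/3)x - 113936/3

order-1 term: -24x^5 - 120x^4 - 480x^3 - 960x^2 - 970x - 1184/3
order-2 term: -120x^4 - 960x^3 - 4320x^2 - 9600x - 8650
order-3 term: -320x^3 - 2880x^2 - 11520x - 17280
order-4 term: -480x^2 - 3840x - 9600
order-5 term: -384x - 1920
order-6 term: -128
the series for exp(D E_{2} + D) f terminates at order 6
exp(D E_{2} + D) f = -2x^6 - 24x^5 - 240x^4 - 1760x^3 - (17285/2)x^2 - (78943/3)x - 113936/3


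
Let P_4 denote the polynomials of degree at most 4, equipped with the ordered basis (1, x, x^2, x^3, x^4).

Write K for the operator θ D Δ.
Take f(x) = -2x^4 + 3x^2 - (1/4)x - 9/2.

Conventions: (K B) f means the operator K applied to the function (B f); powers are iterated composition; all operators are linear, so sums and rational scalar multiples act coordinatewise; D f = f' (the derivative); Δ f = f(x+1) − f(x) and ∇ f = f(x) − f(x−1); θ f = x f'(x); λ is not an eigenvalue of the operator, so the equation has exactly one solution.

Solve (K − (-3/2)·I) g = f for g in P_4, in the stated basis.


the image equals g(x) = -(4/3)x^4 + (70/3)x^2 + (21/2)x - 3

write g with unknown coordinates in the stated basis and equate coefficients in (K − (-3/2)·I) g = f
solving from the highest basis element down gives g = -(4/3)x^4 + (70/3)x^2 + (21/2)x - 3
check: K g = -32x^2 - 16x
so K g − (-3/2)·g = -2x^4 + 3x^2 - (1/4)x - 9/2 = f ✓


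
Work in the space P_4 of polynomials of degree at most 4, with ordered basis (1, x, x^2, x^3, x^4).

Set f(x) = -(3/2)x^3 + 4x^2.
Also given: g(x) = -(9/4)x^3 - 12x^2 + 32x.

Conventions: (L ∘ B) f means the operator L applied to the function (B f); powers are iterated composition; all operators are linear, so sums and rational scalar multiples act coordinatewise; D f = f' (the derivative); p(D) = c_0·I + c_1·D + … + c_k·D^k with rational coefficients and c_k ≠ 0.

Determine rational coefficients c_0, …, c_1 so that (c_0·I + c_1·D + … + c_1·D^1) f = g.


c_0 = 3/2, c_1 = 4

D^0 f = -(3/2)x^3 + 4x^2
D^1 f = -(9/2)x^2 + 8x
matching coefficients of g against c_0 f + c_1 Df + … from the top degree down determines the c_i
solution: c_0 = 3/2, c_1 = 4


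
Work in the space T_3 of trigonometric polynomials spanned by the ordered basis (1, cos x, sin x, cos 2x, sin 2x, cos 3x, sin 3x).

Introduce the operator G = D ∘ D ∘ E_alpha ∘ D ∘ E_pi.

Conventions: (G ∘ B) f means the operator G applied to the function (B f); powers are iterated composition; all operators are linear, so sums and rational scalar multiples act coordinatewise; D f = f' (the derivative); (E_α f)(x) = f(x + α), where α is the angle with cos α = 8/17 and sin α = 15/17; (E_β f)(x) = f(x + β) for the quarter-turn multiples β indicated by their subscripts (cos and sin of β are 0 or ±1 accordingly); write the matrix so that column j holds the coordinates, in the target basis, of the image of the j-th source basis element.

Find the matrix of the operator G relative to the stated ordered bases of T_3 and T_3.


the matrix is [[0, 0, 0, 0, 0, 0, 0]; [0, -15/17, 8/17, 0, 0, 0, 0]; [0, -8/17, -15/17, 0, 0, 0, 0]; [0, 0, 0, 1920/289, 1288/289, 0, 0]; [0, 0, 0, -1288/289, 1920/289, 0, 0]; [0, 0, 0, 0, 0, 13365/4913, -131976/4913]; [0, 0, 0, 0, 0, 131976/4913, 13365/4913]] (rows listed top to bottom)

image of 1: 0
image of cos x: -(15/17)cos x - (8/17)sin x
image of sin x: (8/17)cos x - (15/17)sin x
image of cos 2x: (1920/289)cos 2x - (1288/289)sin 2x
image of sin 2x: (1288/289)cos 2x + (1920/289)sin 2x
image of cos 3x: (13365/4913)cos 3x + (131976/4913)sin 3x
image of sin 3x: -(131976/4913)cos 3x + (13365/4913)sin 3x
each image's coordinates form column j of the matrix


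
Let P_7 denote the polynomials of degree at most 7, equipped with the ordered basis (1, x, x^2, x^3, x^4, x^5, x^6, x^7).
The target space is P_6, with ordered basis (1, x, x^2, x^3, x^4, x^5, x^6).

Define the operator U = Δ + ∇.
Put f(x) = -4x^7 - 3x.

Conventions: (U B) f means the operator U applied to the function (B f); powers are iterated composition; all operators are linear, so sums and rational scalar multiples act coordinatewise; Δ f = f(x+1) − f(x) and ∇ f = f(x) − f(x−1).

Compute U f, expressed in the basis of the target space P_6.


Δ f = -28x^6 - 84x^5 - 140x^4 - 140x^3 - 84x^2 - 28x - 7
∇ f = -28x^6 + 84x^5 - 140x^4 + 140x^3 - 84x^2 + 28x - 7
(Δ + ∇) f = -56x^6 - 280x^4 - 168x^2 - 14

g(x) = -56x^6 - 280x^4 - 168x^2 - 14


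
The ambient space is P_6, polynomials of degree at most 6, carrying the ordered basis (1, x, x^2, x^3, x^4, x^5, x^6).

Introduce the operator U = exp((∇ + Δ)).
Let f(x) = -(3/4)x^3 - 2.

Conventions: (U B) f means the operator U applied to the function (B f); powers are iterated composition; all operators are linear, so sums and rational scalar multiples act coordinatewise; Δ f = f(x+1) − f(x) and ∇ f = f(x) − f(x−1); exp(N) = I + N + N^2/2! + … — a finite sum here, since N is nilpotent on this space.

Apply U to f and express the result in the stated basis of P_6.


the result is g(x) = -(3/4)x^3 - (9/2)x^2 - 9x - 19/2

order-1 term: -(9/2)x^2 - 3/2
order-2 term: -9x
order-3 term: -6
the series for exp((∇ + Δ)) f terminates at order 3
exp((∇ + Δ)) f = -(3/4)x^3 - (9/2)x^2 - 9x - 19/2


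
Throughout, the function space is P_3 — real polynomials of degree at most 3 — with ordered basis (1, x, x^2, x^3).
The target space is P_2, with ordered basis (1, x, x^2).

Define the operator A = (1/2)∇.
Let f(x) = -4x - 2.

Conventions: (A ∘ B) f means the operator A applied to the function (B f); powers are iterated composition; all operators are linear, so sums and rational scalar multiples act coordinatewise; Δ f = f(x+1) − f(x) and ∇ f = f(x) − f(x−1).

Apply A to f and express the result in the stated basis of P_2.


the image equals g(x) = -2

∇ f = -4
((1/2)∇) f = -2


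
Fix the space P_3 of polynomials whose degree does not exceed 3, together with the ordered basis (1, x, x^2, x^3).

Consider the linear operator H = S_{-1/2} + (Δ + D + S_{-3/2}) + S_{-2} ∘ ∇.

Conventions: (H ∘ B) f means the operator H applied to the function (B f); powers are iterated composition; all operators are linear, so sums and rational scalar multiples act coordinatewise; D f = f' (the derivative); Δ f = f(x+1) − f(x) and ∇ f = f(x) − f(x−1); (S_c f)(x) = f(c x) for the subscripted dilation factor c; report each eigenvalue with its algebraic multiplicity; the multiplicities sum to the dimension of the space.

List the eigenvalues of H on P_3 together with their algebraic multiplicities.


λ = -7/2 (multiplicity 1), λ = -2 (multiplicity 1), λ = 2 (multiplicity 1), λ = 5/2 (multiplicity 1)

image of 1: 2
image of x: -2x + 3
image of x^2: (5/2)x^2
image of x^3: -(7/2)x^3 + 18x^2 + 9x + 2
the matrix is upper triangular; its diagonal is (2, -2, 5/2, -7/2)
for a triangular matrix the eigenvalues are the diagonal entries, with algebraic multiplicity their repetition count


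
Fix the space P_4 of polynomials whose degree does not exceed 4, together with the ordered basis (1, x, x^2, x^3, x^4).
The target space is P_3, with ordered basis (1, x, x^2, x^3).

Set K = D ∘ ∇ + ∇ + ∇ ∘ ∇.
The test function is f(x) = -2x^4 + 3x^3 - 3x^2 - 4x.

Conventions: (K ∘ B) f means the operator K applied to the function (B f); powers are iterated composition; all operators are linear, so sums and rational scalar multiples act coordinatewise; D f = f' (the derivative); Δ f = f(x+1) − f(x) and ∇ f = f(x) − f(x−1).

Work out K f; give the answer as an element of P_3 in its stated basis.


the result is g(x) = -8x^3 - 27x^2 + 85x - 71

∇ f = -8x^3 + 21x^2 - 23x + 4
D ∇ f = -24x^2 + 42x - 23
∇ f = -8x^3 + 21x^2 - 23x + 4
∇ f = -8x^3 + 21x^2 - 23x + 4
∇ ∇ f = -24x^2 + 66x - 52
(D ∘ ∇ + ∇ + ∇ ∘ ∇) f = -8x^3 - 27x^2 + 85x - 71


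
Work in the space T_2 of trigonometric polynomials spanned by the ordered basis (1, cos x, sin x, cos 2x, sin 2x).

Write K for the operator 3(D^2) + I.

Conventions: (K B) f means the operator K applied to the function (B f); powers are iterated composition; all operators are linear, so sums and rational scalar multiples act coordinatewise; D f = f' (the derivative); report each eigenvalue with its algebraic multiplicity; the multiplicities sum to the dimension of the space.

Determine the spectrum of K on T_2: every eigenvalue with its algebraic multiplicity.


λ = -11 (multiplicity 2), λ = -2 (multiplicity 2), λ = 1 (multiplicity 1)

image of 1: 1
image of cos x: -2cos x
image of sin x: -2sin x
image of cos 2x: -11cos 2x
image of sin 2x: -11sin 2x
the matrix is diagonal; its diagonal is (1, -2, -2, -11, -11)
for a triangular matrix the eigenvalues are the diagonal entries, with algebraic multiplicity their repetition count


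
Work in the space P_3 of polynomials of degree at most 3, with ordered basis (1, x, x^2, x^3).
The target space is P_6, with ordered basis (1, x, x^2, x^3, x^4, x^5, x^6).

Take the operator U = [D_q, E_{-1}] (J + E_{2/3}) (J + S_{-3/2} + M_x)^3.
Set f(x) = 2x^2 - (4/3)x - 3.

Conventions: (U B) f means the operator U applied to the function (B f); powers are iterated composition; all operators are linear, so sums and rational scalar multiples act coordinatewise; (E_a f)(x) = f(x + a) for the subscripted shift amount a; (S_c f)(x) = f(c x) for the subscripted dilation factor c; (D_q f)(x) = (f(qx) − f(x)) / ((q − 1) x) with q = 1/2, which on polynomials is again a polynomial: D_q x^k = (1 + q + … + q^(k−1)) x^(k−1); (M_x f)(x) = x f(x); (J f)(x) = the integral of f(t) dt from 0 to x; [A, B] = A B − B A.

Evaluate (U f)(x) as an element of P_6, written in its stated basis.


J f = (2/3)x^3 - (2/3)x^2 - 3x
S_{-3/2} f = (9/2)x^2 + 2x - 3
M_x f = 2x^3 - (4/3)x^2 - 3x
(J + S_{-3/2} + M_x) f = (8/3)x^3 + (5/2)x^2 - 4x - 3
J (J + S_{-3/2} + M_x) f = (2/3)x^4 + (5/6)x^3 - 2x^2 - 3x
S_{-3/2} (J + S_{-3/2} + M_x) f = -9x^3 + (45/8)x^2 + 6x - 3
M_x (J + S_{-3/2} + M_x) f = (8/3)x^4 + (5/2)x^3 - 4x^2 - 3x
(J + S_{-3/2} + M_x) (J + S_{-3/2} + M_x) f = (10/3)x^4 - (17/3)x^3 - (3/8)x^2 - 3
J (J + S_{-3/2} + M_x) (J + S_{-3/2} + M_x) f = (2/3)x^5 - (17/12)x^4 - (1/8)x^3 - 3x
S_{-3/2} (J + S_{-3/2} + M_x) (J + S_{-3/2} + M_x) f = (135/8)x^4 + (153/8)x^3 - (27/32)x^2 - 3
M_x (J + S_{-3/2} + M_x) (J + S_{-3/2} + M_x) f = (10/3)x^5 - (17/3)x^4 - (3/8)x^3 - 3x
(J + S_{-3/2} + M_x) (J + S_{-3/2} + M_x) (J + S_{-3/2} + M_x) f = 4x^5 + (235/24)x^4 + (149/8)x^3 - (27/32)x^2 - 6x - 3
J (J + S_{-3/2} + M_x)^3 f = (2/3)x^6 + (47/24)x^5 + (149/32)x^4 - (9/32)x^3 - 3x^2 - 3x
E_{2/3} (J + S_{-3/2} + M_x)^3 f = 4x^5 + (185/8)x^4 + (4501/72)x^3 + (64255/864)x^2 + (2395/72)x + 1175/1944
(J + E_{2/3}) (J + S_{-3/2} + M_x)^3 f = (2/3)x^6 + (143/24)x^5 + (889/32)x^4 + (17923/288)x^3 + (61663/864)x^2 + (2179/72)x + 1175/1944
E_{-1} (J + E_{2/3}) (J + S_{-3/2} + M_x)^3 f = (2/3)x^6 + (47/24)x^5 + (767/96)x^4 - (761/288)x^3 + (767/432)x^2 - (9599/864)x + 15293/7776
D_q E_{-1} (J + E_{2/3}) (J + S_{-3/2} + M_x)^3 f = (21/16)x^5 + (1457/384)x^4 + (3835/256)x^3 - (5327/1152)x^2 + (767/288)x - 9599/864
D_q (J + E_{2/3}) (J + S_{-3/2} + M_x)^3 f = (21/16)x^5 + (4433/384)x^4 + (13335/256)x^3 + (125461/1152)x^2 + (61663/576)x + 2179/72
E_{-1} D_q (J + E_{2/3}) (J + S_{-3/2} + M_x)^3 f = (21/16)x^5 + (1913/384)x^4 + (14621/768)x^3 + (20225/2304)x^2 + (1509/256)x - 7481/768
[D_q, E_{-1}] (J + E_{2/3}) (J + S_{-3/2} + M_x)^3 f = -(19/16)x^4 - (779/192)x^3 - (3431/256)x^2 - (7445/2304)x - 9463/6912

the result is g(x) = -(19/16)x^4 - (779/192)x^3 - (3431/256)x^2 - (7445/2304)x - 9463/6912


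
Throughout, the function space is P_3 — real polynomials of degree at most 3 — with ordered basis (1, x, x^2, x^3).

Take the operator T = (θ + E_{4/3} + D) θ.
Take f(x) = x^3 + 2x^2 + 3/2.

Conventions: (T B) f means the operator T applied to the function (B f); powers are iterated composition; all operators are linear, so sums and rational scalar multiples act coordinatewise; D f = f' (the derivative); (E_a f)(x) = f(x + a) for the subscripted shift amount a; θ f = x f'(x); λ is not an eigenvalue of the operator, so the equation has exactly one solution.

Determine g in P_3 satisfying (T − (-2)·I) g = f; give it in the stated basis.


write g with unknown coordinates in the stated basis and equate coefficients in (T − (-2)·I) g = f
solving from the highest basis element down gives g = (1/14)x^3 + (1/16)x^2 - (145/336)x + 199/224
check: T g = (6/7)x^3 + (15/8)x^2 + (145/168)x - 31/112
so T g − (-2)·g = x^3 + 2x^2 + 3/2 = f ✓

the result is g(x) = (1/14)x^3 + (1/16)x^2 - (145/336)x + 199/224


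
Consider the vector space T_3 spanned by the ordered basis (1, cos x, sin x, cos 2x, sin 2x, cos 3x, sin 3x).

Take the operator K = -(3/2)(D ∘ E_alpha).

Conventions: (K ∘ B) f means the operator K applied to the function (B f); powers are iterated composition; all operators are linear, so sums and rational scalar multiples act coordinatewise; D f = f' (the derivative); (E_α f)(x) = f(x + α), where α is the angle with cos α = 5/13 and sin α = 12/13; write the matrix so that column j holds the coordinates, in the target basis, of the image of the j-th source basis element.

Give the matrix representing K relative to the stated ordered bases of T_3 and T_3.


the matrix is [[0, 0, 0, 0, 0, 0, 0]; [0, 18/13, -15/26, 0, 0, 0, 0]; [0, 15/26, 18/13, 0, 0, 0, 0]; [0, 0, 0, 360/169, 357/169, 0, 0]; [0, 0, 0, -357/169, 360/169, 0, 0]; [0, 0, 0, 0, 0, -3726/2197, 18315/4394]; [0, 0, 0, 0, 0, -18315/4394, -3726/2197]] (rows listed top to bottom)

image of 1: 0
image of cos x: (18/13)cos x + (15/26)sin x
image of sin x: -(15/26)cos x + (18/13)sin x
image of cos 2x: (360/169)cos 2x - (357/169)sin 2x
image of sin 2x: (357/169)cos 2x + (360/169)sin 2x
image of cos 3x: -(3726/2197)cos 3x - (18315/4394)sin 3x
image of sin 3x: (18315/4394)cos 3x - (3726/2197)sin 3x
each image's coordinates form column j of the matrix


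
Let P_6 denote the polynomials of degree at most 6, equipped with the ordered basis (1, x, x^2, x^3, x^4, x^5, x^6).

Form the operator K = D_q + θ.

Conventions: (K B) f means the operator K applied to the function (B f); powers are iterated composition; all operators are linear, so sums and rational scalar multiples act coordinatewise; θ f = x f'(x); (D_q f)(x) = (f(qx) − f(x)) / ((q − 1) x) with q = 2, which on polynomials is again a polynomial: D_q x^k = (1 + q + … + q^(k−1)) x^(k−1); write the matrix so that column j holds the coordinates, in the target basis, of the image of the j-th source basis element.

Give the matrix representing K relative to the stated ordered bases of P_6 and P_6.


the matrix is [[0, 1, 0, 0, 0, 0, 0]; [0, 1, 3, 0, 0, 0, 0]; [0, 0, 2, 7, 0, 0, 0]; [0, 0, 0, 3, 15, 0, 0]; [0, 0, 0, 0, 4, 31, 0]; [0, 0, 0, 0, 0, 5, 63]; [0, 0, 0, 0, 0, 0, 6]] (rows listed top to bottom)

image of 1: 0
image of x: x + 1
image of x^2: 2x^2 + 3x
image of x^3: 3x^3 + 7x^2
image of x^4: 4x^4 + 15x^3
image of x^5: 5x^5 + 31x^4
image of x^6: 6x^6 + 63x^5
each image's coordinates form column j of the matrix


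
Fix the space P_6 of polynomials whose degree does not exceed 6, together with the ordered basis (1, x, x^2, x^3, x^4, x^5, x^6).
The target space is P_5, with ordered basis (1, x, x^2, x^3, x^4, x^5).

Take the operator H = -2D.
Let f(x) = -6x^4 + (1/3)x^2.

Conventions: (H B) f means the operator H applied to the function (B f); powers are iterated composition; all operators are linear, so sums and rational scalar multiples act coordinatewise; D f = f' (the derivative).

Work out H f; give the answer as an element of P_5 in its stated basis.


D f = -24x^3 + (2/3)x
(-2D) f = 48x^3 - (4/3)x

the image equals g(x) = 48x^3 - (4/3)x


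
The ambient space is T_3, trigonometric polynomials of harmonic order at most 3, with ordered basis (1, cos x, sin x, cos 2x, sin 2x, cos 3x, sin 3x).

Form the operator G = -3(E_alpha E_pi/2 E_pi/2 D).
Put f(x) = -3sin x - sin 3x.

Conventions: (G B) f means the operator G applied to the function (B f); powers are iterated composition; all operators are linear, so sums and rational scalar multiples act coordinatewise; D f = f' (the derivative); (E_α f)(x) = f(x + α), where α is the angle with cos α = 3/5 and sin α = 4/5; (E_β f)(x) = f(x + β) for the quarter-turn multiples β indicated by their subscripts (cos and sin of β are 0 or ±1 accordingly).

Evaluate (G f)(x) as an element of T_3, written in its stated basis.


the image equals g(x) = -(27/5)cos x + (36/5)sin x + (1053/125)cos 3x + (396/125)sin 3x

D f = -3cos x - 3cos 3x
E_pi/2 D f = 3sin x - 3sin 3x
E_pi/2 E_pi/2 D f = 3cos x + 3cos 3x
E_alpha E_pi/2 E_pi/2 D f = (9/5)cos x - (12/5)sin x - (351/125)cos 3x - (132/125)sin 3x
(-3(E_alpha E_pi/2 E_pi/2 D)) f = -(27/5)cos x + (36/5)sin x + (1053/125)cos 3x + (396/125)sin 3x
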